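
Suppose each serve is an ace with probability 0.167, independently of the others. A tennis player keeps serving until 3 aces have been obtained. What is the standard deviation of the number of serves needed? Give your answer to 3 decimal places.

9.466

Y = total serves until the third success; negative binomial with r=3, p=0.167.
SD(Y) = √[r(1−p)/p²] = √(89.60522) = 9.46600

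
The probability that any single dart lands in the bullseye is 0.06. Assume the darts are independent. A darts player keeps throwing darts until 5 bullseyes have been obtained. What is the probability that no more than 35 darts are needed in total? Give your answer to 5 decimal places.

0.05628

Finishing within 35 darts ⇔ at least 5 successes in the first 35. With X ~ Binomial(35, 0.06), P(Y ≤ 35) = 1 − P(X ≤ 4).
  k=0: C(35,0)·0.06^0·0.94^35 = 0.1146766
  k=1: C(35,1)·0.06^1·0.94^34 = 0.2561924
  k=2: C(35,2)·0.06^2·0.94^33 = 0.2779961
  k=3: C(35,3)·0.06^3·0.94^32 = 0.1951887
  k=4: C(35,4)·0.06^4·0.94^31 = 0.0996708
1 − 0.9437247 = 0.0562753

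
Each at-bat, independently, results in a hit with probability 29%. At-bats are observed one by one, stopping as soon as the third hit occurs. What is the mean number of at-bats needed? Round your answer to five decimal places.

Y = total at-bats until the third success; negative binomial with r=3, p=0.29.
E[Y] = r / p = 3 / 0.29 = 10.3448276

10.34483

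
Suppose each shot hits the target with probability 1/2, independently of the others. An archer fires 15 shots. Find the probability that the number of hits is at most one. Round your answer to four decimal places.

0.0005

X ~ Binomial(15, 0.50); P(X ≤ 1) = Σ C(15,k) p^k (1−p)^(15−k) over k:
  k=0: C(15,0)·0.50^0·0.50^15 = 0.000031
  k=1: C(15,1)·0.50^1·0.50^14 = 0.000458
Total = 0.000488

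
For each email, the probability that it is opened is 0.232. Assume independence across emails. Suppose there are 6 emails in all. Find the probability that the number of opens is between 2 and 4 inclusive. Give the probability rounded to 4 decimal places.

X ~ Binomial(6, 0.232); P(2 ≤ X ≤ 4) = Σ C(6,k) p^k (1−p)^(6−k) over k:
  k=2: C(6,2)·0.232^2·0.768^4 = 0.280874
  k=3: C(6,3)·0.232^3·0.768^3 = 0.113130
  k=4: C(6,4)·0.232^4·0.768^2 = 0.025631
Total = 0.419635

0.4196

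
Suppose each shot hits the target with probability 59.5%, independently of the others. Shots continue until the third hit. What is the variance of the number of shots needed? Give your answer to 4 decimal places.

3.4320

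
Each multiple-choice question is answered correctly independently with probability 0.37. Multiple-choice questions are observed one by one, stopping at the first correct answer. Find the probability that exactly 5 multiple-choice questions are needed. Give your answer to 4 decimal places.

Geometric (trials to first success), p = 0.37.
P(Y = 5) = (1−p)^4 · p = 0.15753 · 0.37 = 0.058286

0.0583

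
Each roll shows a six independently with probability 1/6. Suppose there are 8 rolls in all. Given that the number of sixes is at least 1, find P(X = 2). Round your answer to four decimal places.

X ~ Binomial(8, 0.166667). Want P(X=2 | X≥1) = P(X=2) / P(X≥1).
P(X=2) = C(8,2)·0.166667^2·0.833333^6 = 0.260476
P(X≥1) = 1 − 0.232568 = 0.767432
Ratio = 0.260476 / 0.767432 = 0.339413

0.3394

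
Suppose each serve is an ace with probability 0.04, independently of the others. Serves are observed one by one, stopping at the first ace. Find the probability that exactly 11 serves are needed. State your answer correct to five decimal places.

Geometric (trials to first success), p = 0.04.
P(Y = 11) = (1−p)^10 · p = 0.66483 · 0.04 = 0.0265933

0.02659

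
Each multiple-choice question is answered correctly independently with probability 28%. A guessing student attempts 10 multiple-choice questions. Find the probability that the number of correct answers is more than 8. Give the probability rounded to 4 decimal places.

0.0001

X ~ Binomial(10, 0.28); P(X ≥ 9) = Σ C(10,k) p^k (1−p)^(10−k) over k:
  k=9: C(10,9)·0.28^9·0.72^1 = 0.000076
  k=10: C(10,10)·0.28^10·0.72^0 = 0.000003
Total = 0.000079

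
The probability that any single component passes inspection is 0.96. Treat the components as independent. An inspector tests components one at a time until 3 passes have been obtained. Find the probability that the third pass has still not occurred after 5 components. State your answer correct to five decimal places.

0.00060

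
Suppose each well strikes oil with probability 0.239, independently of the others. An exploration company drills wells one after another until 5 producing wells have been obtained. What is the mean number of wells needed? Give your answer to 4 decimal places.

20.9205

Y = total wells until the fifth success; negative binomial with r=5, p=0.239.
E[Y] = r / p = 5 / 0.239 = 20.920502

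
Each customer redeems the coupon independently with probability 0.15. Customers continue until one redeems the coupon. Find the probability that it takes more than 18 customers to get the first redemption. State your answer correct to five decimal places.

Y = number of customers to the first success; geometric, p = 0.15.
P(Y > 18) = P(first 18 all fail) = (1−p)^18 = 0.0536464

0.05365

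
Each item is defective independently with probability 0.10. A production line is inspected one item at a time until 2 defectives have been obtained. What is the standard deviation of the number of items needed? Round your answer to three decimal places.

13.416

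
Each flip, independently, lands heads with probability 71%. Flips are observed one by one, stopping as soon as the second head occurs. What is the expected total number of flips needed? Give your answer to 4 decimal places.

Y = total flips until the second success; negative binomial with r=2, p=0.71.
E[Y] = r / p = 2 / 0.71 = 2.816901

2.8169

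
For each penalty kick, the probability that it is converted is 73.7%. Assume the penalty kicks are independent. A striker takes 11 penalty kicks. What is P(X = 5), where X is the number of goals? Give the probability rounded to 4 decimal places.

0.0332

X ~ Binomial(n=11, p=0.737).
P(X=5) = C(11,5) · p^5 · (1−p)^6
= 462 · 0.21744 · 0.00033093 = 0.033244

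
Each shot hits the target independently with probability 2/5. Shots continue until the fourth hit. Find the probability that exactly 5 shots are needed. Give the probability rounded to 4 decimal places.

0.0614

Y = trial on which the fourth success occurs; negative binomial, r=4, p=0.40.
P(Y=5) = C(4,3) · p^4 · (1−p)^1
= 4 · 0.0256 · 0.6 = 0.061440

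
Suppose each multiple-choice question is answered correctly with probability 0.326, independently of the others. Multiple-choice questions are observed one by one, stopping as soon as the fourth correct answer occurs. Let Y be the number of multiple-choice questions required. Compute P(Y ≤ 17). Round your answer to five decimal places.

Finishing within 17 multiple-choice questions ⇔ at least 4 successes in the first 17. With X ~ Binomial(17, 0.326), P(Y ≤ 17) = 1 − P(X ≤ 3).
  k=0: C(17,0)·0.326^0·0.674^17 = 0.0012224
  k=1: C(17,1)·0.326^1·0.674^16 = 0.0100514
  k=2: C(17,2)·0.326^2·0.674^15 = 0.0388931
  k=3: C(17,3)·0.326^3·0.674^14 = 0.0940590
1 − 0.1442259 = 0.8557741

0.85577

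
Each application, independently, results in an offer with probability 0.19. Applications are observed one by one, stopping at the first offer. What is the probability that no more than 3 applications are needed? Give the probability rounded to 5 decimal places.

0.46856

Y = number of applications to the first success; geometric, p = 0.19.
P(Y ≤ 3) = 1 − (1−p)^3 = 1 − 0.5314410 = 0.4685590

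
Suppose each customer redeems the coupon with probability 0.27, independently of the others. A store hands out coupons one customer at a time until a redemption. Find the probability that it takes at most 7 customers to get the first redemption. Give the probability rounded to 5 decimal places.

Y = number of customers to the first success; geometric, p = 0.27.
P(Y ≤ 7) = 1 − (1−p)^7 = 1 − 0.1104740 = 0.8895260

0.88953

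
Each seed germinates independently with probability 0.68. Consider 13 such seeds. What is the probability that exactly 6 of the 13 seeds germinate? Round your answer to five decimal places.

X ~ Binomial(n=13, p=0.68).
P(X=6) = C(13,6) · p^6 · (1−p)^7
= 1716 · 0.098867 · 0.0003436 = 0.0582936

0.05829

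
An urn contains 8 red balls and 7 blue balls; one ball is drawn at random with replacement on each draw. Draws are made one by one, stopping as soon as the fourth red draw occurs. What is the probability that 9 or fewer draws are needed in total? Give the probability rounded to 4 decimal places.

Finishing within 9 draws ⇔ at least 4 successes in the first 9. With X ~ Binomial(9, 0.533333), P(Y ≤ 9) = 1 − P(X ≤ 3).
  k=0: C(9,0)·0.533333^0·0.466667^9 = 0.001050
  k=1: C(9,1)·0.533333^1·0.466667^8 = 0.010797
  k=2: C(9,2)·0.533333^2·0.466667^7 = 0.049357
  k=3: C(9,3)·0.533333^3·0.466667^6 = 0.131618
1 − 0.192822 = 0.807178

0.8072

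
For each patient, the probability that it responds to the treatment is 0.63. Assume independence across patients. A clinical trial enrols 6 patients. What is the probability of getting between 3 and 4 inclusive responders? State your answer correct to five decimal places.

0.57680

X ~ Binomial(6, 0.63); P(3 ≤ X ≤ 4) = Σ C(6,k) p^k (1−p)^(6−k) over k:
  k=3: C(6,3)·0.63^3·0.37^3 = 0.2533126
  k=4: C(6,4)·0.63^4·0.37^2 = 0.3234871
Total = 0.5767997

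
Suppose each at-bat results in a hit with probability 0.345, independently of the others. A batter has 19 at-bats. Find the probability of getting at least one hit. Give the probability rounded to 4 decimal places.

P(at least one) = 1 − P(none) = 1 − (1 − 0.345)^19
= 1 − 0.000323 = 0.999677

0.9997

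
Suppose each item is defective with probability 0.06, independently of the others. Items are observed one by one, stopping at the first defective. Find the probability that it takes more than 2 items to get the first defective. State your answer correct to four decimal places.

0.8836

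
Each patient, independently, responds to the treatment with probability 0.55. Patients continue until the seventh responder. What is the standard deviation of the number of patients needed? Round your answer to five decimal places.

Y = total patients until the seventh success; negative binomial with r=7, p=0.55.
SD(Y) = √[r(1−p)/p²] = √(10.4132231) = 3.2269526

3.22695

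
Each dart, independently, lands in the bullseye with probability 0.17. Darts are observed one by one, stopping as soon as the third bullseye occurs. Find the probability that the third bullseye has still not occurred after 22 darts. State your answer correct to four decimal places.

Needing more than 22 darts ⇔ fewer than 3 successes in the first 22. With X ~ Binomial(22, 0.17), P(Y > 22) = P(X ≤ 2).
  k=0: C(22,0)·0.17^0·0.83^22 = 0.016585
  k=1: C(22,1)·0.17^1·0.83^21 = 0.074733
  k=2: C(22,2)·0.17^2·0.83^20 = 0.160721
P(X ≤ 2) = 0.252039

0.2520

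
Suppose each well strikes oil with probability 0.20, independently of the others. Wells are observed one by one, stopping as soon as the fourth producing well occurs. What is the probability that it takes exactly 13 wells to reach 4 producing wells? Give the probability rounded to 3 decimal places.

Y = trial on which the fourth success occurs; negative binomial, r=4, p=0.20.
P(Y=13) = C(12,3) · p^4 · (1−p)^9
= 220 · 0.0016 · 0.13422 = 0.04724

0.047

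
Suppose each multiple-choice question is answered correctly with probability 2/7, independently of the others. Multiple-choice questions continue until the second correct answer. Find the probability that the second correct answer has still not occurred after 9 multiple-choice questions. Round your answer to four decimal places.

0.2226

Needing more than 9 multiple-choice questions ⇔ fewer than 2 successes in the first 9. With X ~ Binomial(9, 0.285714), P(Y > 9) = P(X ≤ 1).
  k=0: C(9,0)·0.285714^0·0.714286^9 = 0.048400
  k=1: C(9,1)·0.285714^1·0.714286^8 = 0.174241
P(X ≤ 1) = 0.222641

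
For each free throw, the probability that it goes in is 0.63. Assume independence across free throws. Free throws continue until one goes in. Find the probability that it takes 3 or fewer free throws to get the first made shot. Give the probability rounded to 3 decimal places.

Y = number of free throws to the first success; geometric, p = 0.63.
P(Y ≤ 3) = 1 − (1−p)^3 = 1 − 0.05065 = 0.94935

0.949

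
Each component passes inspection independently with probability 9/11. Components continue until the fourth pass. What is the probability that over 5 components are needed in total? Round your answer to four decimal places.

Needing more than 5 components ⇔ fewer than 4 successes in the first 5. With X ~ Binomial(5, 0.818182), P(Y > 5) = P(X ≤ 3).
  k=0: C(5,0)·0.818182^0·0.181818^5 = 0.000199
  k=1: C(5,1)·0.818182^1·0.181818^4 = 0.004471
  k=2: C(5,2)·0.818182^2·0.181818^3 = 0.040236
  k=3: C(5,3)·0.818182^3·0.181818^2 = 0.181061
P(X ≤ 3) = 0.225966

0.2260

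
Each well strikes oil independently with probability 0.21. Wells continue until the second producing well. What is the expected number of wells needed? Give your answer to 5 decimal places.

Y = total wells until the second success; negative binomial with r=2, p=0.21.
E[Y] = r / p = 2 / 0.21 = 9.5238095

9.52381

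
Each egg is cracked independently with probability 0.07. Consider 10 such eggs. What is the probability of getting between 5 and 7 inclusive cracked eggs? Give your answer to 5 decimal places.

0.00031

X ~ Binomial(10, 0.07); P(5 ≤ X ≤ 7) = Σ C(10,k) p^k (1−p)^(10−k) over k:
  k=5: C(10,5)·0.07^5·0.93^5 = 0.0002946
  k=6: C(10,6)·0.07^6·0.93^4 = 0.0000185
  k=7: C(10,7)·0.07^7·0.93^3 = 0.0000008
Total = 0.0003139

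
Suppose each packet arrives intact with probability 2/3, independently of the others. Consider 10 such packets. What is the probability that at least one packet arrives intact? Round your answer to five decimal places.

0.99998

P(at least one) = 1 − P(none) = 1 − (1 − 0.666667)^10
= 1 − 0.0000169 = 0.9999831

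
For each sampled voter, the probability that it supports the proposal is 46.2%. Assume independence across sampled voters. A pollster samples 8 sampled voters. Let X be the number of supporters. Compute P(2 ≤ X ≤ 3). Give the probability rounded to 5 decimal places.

X ~ Binomial(8, 0.462); P(2 ≤ X ≤ 3) = Σ C(8,k) p^k (1−p)^(8−k) over k:
  k=2: C(8,2)·0.462^2·0.538^6 = 0.1449224
  k=3: C(8,3)·0.462^3·0.538^5 = 0.2489002
Total = 0.3938227

0.39382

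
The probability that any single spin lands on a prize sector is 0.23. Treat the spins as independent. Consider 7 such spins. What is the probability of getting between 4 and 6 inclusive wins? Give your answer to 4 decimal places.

0.0535

X ~ Binomial(7, 0.23); P(4 ≤ X ≤ 6) = Σ C(7,k) p^k (1−p)^(7−k) over k:
  k=4: C(7,4)·0.23^4·0.77^3 = 0.044715
  k=5: C(7,5)·0.23^5·0.77^2 = 0.008014
  k=6: C(7,6)·0.23^6·0.77^1 = 0.000798
Total = 0.053527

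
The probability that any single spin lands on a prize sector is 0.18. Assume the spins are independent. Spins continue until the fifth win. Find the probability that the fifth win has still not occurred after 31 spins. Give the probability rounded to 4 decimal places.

Needing more than 31 spins ⇔ fewer than 5 successes in the first 31. With X ~ Binomial(31, 0.18), P(Y > 31) = P(X ≤ 4).
  k=0: C(31,0)·0.18^0·0.82^31 = 0.002129
  k=1: C(31,1)·0.18^1·0.82^30 = 0.014489
  k=2: C(31,2)·0.18^2·0.82^29 = 0.047709
  k=3: C(31,3)·0.18^3·0.82^28 = 0.101236
  k=4: C(31,4)·0.18^4·0.82^27 = 0.155558
P(X ≤ 4) = 0.321121

0.3211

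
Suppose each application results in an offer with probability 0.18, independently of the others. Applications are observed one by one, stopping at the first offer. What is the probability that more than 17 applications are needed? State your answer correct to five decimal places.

0.03426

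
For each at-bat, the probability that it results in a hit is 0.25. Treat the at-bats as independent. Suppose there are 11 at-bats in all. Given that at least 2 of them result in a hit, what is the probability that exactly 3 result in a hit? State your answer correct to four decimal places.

X ~ Binomial(11, 0.25). Want P(X=3 | X≥2) = P(X=3) / P(X≥2).
P(X=3) = C(11,3)·0.25^3·0.75^8 = 0.258104
P(X≥2) = 1 − 0.042235 − 0.154862 = 0.802903
Ratio = 0.258104 / 0.802903 = 0.321463

0.3215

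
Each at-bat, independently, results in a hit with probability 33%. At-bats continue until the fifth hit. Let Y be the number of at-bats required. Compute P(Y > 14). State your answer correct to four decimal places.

0.4862

Needing more than 14 at-bats ⇔ fewer than 5 successes in the first 14. With X ~ Binomial(14, 0.33), P(Y > 14) = P(X ≤ 4).
  k=0: C(14,0)·0.33^0·0.67^14 = 0.003673
  k=1: C(14,1)·0.33^1·0.67^13 = 0.025329
  k=2: C(14,2)·0.33^2·0.67^12 = 0.081090
  k=3: C(14,3)·0.33^3·0.67^11 = 0.159759
  k=4: C(14,4)·0.33^4·0.67^10 = 0.216390
P(X ≤ 4) = 0.486242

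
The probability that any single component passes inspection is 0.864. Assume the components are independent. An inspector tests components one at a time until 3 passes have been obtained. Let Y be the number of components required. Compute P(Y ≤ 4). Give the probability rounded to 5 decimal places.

Finishing within 4 components ⇔ at least 3 successes in the first 4. With X ~ Binomial(4, 0.864), P(Y ≤ 4) = 1 − P(X ≤ 2).
  k=0: C(4,0)·0.864^0·0.136^4 = 0.0003421
  k=1: C(4,1)·0.864^1·0.136^3 = 0.0086934
  k=2: C(4,2)·0.864^2·0.136^2 = 0.0828431
1 − 0.0918787 = 0.9081213

0.90812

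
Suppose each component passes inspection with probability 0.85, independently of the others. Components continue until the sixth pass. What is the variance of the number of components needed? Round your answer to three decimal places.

Y = total components until the sixth success; negative binomial with r=6, p=0.85.
Var(Y) = r(1−p)/p² = 6·0.15 / 0.85² = 1.24567

1.246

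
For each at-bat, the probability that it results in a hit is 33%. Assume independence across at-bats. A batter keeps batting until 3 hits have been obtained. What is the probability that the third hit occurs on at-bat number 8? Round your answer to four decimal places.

Y = trial on which the third success occurs; negative binomial, r=3, p=0.33.
P(Y=8) = C(7,2) · p^3 · (1−p)^5
= 21 · 0.035937 · 0.13501 = 0.101891

0.1019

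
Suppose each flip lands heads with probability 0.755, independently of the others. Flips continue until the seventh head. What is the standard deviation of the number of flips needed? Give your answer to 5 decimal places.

1.73454

Y = total flips until the seventh success; negative binomial with r=7, p=0.755.
SD(Y) = √[r(1−p)/p²] = √(3.0086400) = 1.7345432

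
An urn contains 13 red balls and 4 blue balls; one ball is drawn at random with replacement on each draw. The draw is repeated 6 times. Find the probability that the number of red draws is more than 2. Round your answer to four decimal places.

0.9696

X ~ Binomial(6, 0.764706); P(X ≥ 3) = Σ C(6,k) p^k (1−p)^(6−k) over k:
  k=3: C(6,3)·0.764706^3·0.235294^3 = 0.116506
  k=4: C(6,4)·0.764706^4·0.235294^2 = 0.283982
  k=5: C(6,5)·0.764706^5·0.235294^1 = 0.369177
  k=6: C(6,6)·0.764706^6·0.235294^0 = 0.199971
Total = 0.969635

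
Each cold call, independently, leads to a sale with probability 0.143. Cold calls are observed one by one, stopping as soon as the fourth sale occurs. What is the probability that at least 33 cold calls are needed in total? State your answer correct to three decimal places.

0.310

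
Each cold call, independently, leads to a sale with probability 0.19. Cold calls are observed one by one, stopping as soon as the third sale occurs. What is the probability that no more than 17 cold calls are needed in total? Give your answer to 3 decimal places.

0.653

Finishing within 17 cold calls ⇔ at least 3 successes in the first 17. With X ~ Binomial(17, 0.19), P(Y ≤ 17) = 1 − P(X ≤ 2).
  k=0: C(17,0)·0.19^0·0.81^17 = 0.02781
  k=1: C(17,1)·0.19^1·0.81^16 = 0.11091
  k=2: C(17,2)·0.19^2·0.81^15 = 0.20812
1 − 0.34684 = 0.65316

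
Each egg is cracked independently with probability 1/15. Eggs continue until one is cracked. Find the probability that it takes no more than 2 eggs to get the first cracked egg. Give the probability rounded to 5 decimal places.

0.12889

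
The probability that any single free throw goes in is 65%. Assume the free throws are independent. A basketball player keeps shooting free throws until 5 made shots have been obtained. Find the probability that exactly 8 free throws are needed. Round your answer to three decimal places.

0.174

Y = trial on which the fifth success occurs; negative binomial, r=5, p=0.65.
P(Y=8) = C(7,4) · p^5 · (1−p)^3
= 35 · 0.11603 · 0.042875 = 0.17412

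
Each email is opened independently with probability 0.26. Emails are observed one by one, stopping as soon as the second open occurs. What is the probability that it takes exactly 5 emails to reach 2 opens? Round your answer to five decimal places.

0.10957

Y = trial on which the second success occurs; negative binomial, r=2, p=0.26.
P(Y=5) = C(4,1) · p^2 · (1−p)^3
= 4 · 0.0676 · 0.40522 = 0.1095726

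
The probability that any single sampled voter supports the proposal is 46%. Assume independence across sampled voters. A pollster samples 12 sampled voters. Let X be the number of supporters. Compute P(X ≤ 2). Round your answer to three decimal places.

X ~ Binomial(12, 0.46); P(X ≤ 2) = Σ C(12,k) p^k (1−p)^(12−k) over k:
  k=0: C(12,0)·0.46^0·0.54^12 = 0.00061
  k=1: C(12,1)·0.46^1·0.54^11 = 0.00628
  k=2: C(12,2)·0.46^2·0.54^10 = 0.02944
Total = 0.03634

0.036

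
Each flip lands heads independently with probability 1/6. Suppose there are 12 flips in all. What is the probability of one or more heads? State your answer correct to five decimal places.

P(at least one) = 1 − P(none) = 1 − (1 − 0.166667)^12
= 1 − 0.1121567 = 0.8878433

0.88784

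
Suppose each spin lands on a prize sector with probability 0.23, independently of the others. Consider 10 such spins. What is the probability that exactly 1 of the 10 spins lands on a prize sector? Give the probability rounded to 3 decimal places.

0.219

X ~ Binomial(n=10, p=0.23).
P(X=1) = C(10,1) · p^1 · (1−p)^9
= 10 · 0.23 · 0.095152 = 0.21885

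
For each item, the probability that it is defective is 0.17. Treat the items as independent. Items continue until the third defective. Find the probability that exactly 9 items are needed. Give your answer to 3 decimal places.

0.045

Y = trial on which the third success occurs; negative binomial, r=3, p=0.17.
P(Y=9) = C(8,2) · p^3 · (1−p)^6
= 28 · 0.004913 · 0.32694 = 0.04498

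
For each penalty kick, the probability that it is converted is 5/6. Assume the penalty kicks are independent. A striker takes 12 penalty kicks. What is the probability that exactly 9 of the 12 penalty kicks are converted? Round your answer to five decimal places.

X ~ Binomial(n=12, p=0.833333).
P(X=9) = C(12,9) · p^9 · (1−p)^3
= 220 · 0.19381 · 0.0046296 = 0.1973957

0.19740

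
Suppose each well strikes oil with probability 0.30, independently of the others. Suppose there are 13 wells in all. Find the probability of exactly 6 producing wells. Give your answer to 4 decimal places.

0.1030

X ~ Binomial(n=13, p=0.30).
P(X=6) = C(13,6) · p^6 · (1−p)^7
= 1716 · 0.000729 · 0.082354 = 0.103022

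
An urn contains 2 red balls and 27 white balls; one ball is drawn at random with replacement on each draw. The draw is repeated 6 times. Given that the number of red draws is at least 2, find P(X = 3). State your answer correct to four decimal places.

0.0894

X ~ Binomial(6, 0.068966). Want P(X=3 | X≥2) = P(X=3) / P(X≥2).
P(X=3) = C(6,3)·0.068966^3·0.931034^3 = 0.005294
P(X≥2) = 1 − 0.651320 − 0.289476 = 0.059204
Ratio = 0.005294 / 0.059204 = 0.089428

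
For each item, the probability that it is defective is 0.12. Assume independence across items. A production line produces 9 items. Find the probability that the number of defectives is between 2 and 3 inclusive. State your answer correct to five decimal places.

X ~ Binomial(9, 0.12); P(2 ≤ X ≤ 3) = Σ C(9,k) p^k (1−p)^(9−k) over k:
  k=2: C(9,2)·0.12^2·0.88^7 = 0.2118574
  k=3: C(9,3)·0.12^3·0.88^6 = 0.0674092
Total = 0.2792666

0.27927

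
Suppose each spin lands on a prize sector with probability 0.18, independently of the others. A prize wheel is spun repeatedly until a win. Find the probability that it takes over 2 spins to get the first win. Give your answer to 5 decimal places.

0.67240

Y = number of spins to the first success; geometric, p = 0.18.
P(Y > 2) = P(first 2 all fail) = (1−p)^2 = 0.6724000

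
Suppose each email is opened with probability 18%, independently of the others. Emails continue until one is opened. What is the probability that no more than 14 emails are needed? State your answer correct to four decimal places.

0.9379

Y = number of emails to the first success; geometric, p = 0.18.
P(Y ≤ 14) = 1 − (1−p)^14 = 1 − 0.062143 = 0.937857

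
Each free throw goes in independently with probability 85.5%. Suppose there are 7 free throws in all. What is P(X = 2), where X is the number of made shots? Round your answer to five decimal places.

X ~ Binomial(n=7, p=0.855).
P(X=2) = C(7,2) · p^2 · (1−p)^5
= 21 · 0.73103 · 6.4097e-05 = 0.0009840

0.00098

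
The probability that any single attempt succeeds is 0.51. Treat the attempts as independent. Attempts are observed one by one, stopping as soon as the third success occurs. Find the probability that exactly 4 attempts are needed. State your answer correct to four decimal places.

Y = trial on which the third success occurs; negative binomial, r=3, p=0.51.
P(Y=4) = C(3,2) · p^3 · (1−p)^1
= 3 · 0.13265 · 0.49 = 0.194997

0.1950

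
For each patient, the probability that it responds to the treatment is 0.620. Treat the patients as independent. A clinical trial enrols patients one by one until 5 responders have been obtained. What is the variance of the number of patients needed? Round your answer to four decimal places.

4.9428

Y = total patients until the fifth success; negative binomial with r=5, p=0.62.
Var(Y) = r(1−p)/p² = 5·0.38 / 0.62² = 4.942768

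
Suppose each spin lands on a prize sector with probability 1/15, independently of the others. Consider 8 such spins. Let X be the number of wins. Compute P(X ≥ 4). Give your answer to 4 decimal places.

X ~ Binomial(8, 0.066667); P(X ≥ 4) = Σ C(8,k) p^k (1−p)^(8−k) over k:
  k=4: C(8,4)·0.066667^4·0.933333^4 = 0.001049
  k=5: C(8,5)·0.066667^5·0.933333^3 = 0.000060
  k=6: C(8,6)·0.066667^6·0.933333^2 = 0.000002
  k=7: C(8,7)·0.066667^7·0.933333^1 = 0.000000
  k=8: C(8,8)·0.066667^8·0.933333^0 = 0.000000
Total = 0.001111

0.0011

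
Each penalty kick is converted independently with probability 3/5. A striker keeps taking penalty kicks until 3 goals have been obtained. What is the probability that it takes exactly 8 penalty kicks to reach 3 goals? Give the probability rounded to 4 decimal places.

0.0464

Y = trial on which the third success occurs; negative binomial, r=3, p=0.60.
P(Y=8) = C(7,2) · p^3 · (1−p)^5
= 21 · 0.216 · 0.01024 = 0.046449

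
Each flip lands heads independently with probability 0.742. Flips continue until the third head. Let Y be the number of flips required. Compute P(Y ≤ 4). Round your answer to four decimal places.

Finishing within 4 flips ⇔ at least 3 successes in the first 4. With X ~ Binomial(4, 0.742), P(Y ≤ 4) = 1 − P(X ≤ 2).
  k=0: C(4,0)·0.742^0·0.258^4 = 0.004431
  k=1: C(4,1)·0.742^1·0.258^3 = 0.050971
  k=2: C(4,2)·0.742^2·0.258^2 = 0.219886
1 − 0.275288 = 0.724712

0.7247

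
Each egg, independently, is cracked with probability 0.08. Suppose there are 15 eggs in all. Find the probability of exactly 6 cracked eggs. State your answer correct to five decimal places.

X ~ Binomial(n=15, p=0.08).
P(X=6) = C(15,6) · p^6 · (1−p)^9
= 5005 · 2.6214e-07 · 0.47216 = 0.0006195

0.00062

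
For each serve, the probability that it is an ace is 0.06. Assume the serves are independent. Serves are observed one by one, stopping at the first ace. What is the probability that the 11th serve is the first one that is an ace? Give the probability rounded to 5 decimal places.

0.03232

Geometric (trials to first success), p = 0.06.
P(Y = 11) = (1−p)^10 · p = 0.53862 · 0.06 = 0.0323169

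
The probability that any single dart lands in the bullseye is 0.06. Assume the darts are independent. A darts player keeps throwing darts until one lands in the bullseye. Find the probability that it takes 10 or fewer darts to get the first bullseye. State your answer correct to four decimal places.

Y = number of darts to the first success; geometric, p = 0.06.
P(Y ≤ 10) = 1 − (1−p)^10 = 1 − 0.538615 = 0.461385

0.4614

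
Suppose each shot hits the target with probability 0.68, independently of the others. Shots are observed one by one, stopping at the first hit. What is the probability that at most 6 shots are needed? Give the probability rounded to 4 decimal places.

0.9989

Y = number of shots to the first success; geometric, p = 0.68.
P(Y ≤ 6) = 1 − (1−p)^6 = 1 − 0.001074 = 0.998926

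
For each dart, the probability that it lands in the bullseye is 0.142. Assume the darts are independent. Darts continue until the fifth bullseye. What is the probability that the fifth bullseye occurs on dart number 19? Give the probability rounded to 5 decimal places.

Y = trial on which the fifth success occurs; negative binomial, r=5, p=0.142.
P(Y=19) = C(18,4) · p^5 · (1−p)^14
= 3060 · 5.7735e-05 · 0.11717 = 0.0207007

0.02070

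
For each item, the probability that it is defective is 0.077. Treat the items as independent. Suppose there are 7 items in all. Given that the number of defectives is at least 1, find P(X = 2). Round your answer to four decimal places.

0.1943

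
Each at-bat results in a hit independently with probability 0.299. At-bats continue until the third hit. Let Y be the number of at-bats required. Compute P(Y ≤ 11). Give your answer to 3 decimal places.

Finishing within 11 at-bats ⇔ at least 3 successes in the first 11. With X ~ Binomial(11, 0.299), P(Y ≤ 11) = 1 − P(X ≤ 2).
  k=0: C(11,0)·0.299^0·0.701^11 = 0.02009
  k=1: C(11,1)·0.299^1·0.701^10 = 0.09424
  k=2: C(11,2)·0.299^2·0.701^9 = 0.20099
1 − 0.31531 = 0.68469

0.685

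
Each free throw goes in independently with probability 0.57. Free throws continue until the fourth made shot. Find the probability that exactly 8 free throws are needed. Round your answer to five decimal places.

0.12631

Y = trial on which the fourth success occurs; negative binomial, r=4, p=0.57.
P(Y=8) = C(7,3) · p^4 · (1−p)^4
= 35 · 0.10556 · 0.034188 = 0.1263110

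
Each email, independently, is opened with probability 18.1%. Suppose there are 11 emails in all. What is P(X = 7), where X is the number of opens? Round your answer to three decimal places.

X ~ Binomial(n=11, p=0.181).
P(X=7) = C(11,7) · p^7 · (1−p)^4
= 330 · 6.3643e-06 · 0.44992 = 0.00094

0.001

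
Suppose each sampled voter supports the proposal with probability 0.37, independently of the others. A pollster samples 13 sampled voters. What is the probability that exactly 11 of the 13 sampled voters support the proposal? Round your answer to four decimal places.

0.0006

X ~ Binomial(n=13, p=0.37).
P(X=11) = C(13,11) · p^11 · (1−p)^2
= 78 · 1.7792e-05 · 0.3969 = 0.000551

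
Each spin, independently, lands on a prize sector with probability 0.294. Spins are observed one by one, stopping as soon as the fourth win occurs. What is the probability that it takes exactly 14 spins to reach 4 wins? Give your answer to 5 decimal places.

0.06574

Y = trial on which the fourth success occurs; negative binomial, r=4, p=0.294.
P(Y=14) = C(13,3) · p^4 · (1−p)^10
= 286 · 0.0074712 · 0.030764 = 0.0657359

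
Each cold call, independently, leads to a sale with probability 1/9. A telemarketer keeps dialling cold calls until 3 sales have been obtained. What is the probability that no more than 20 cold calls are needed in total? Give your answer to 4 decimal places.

Finishing within 20 cold calls ⇔ at least 3 successes in the first 20. With X ~ Binomial(20, 0.111111), P(Y ≤ 20) = 1 − P(X ≤ 2).
  k=0: C(20,0)·0.111111^0·0.888889^20 = 0.094831
  k=1: C(20,1)·0.111111^1·0.888889^19 = 0.237077
  k=2: C(20,2)·0.111111^2·0.888889^18 = 0.281529
1 − 0.613437 = 0.386563

0.3866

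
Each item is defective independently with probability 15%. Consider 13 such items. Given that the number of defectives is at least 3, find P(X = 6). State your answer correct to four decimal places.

0.0203

X ~ Binomial(13, 0.15). Want P(X=6 | X≥3) = P(X=6) / P(X≥3).
P(X=6) = C(13,6)·0.15^6·0.85^7 = 0.006266
P(X≥3) = 1 − 0.120905 − 0.277371 − 0.293687 = 0.308036
Ratio = 0.006266 / 0.308036 = 0.020342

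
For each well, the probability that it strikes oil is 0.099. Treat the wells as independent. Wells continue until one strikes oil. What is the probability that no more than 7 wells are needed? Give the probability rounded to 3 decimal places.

Y = number of wells to the first success; geometric, p = 0.099.
P(Y ≤ 7) = 1 − (1−p)^7 = 1 − 0.48203 = 0.51797

0.518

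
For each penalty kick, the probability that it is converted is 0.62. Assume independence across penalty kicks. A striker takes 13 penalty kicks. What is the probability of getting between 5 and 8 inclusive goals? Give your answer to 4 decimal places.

X ~ Binomial(13, 0.62); P(5 ≤ X ≤ 8) = Σ C(13,k) p^k (1−p)^(13−k) over k:
  k=5: C(13,5)·0.62^5·0.38^8 = 0.051263
  k=6: C(13,6)·0.62^6·0.38^7 = 0.111520
  k=7: C(13,7)·0.62^7·0.38^6 = 0.181954
  k=8: C(13,8)·0.62^8·0.38^5 = 0.222654
Total = 0.567391

0.5674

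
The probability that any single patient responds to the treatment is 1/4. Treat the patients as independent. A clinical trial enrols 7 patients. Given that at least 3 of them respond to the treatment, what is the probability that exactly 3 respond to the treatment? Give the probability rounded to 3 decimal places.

0.710

X ~ Binomial(7, 0.25). Want P(X=3 | X≥3) = P(X=3) / P(X≥3).
P(X=3) = C(7,3)·0.25^3·0.75^4 = 0.17303
P(X≥3) = 1 − 0.13348 − 0.31146 − 0.31146 = 0.24359
Ratio = 0.17303 / 0.24359 = 0.71035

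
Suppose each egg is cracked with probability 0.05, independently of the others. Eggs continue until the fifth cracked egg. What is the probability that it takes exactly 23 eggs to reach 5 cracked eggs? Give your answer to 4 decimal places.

0.0009

Y = trial on which the fifth success occurs; negative binomial, r=5, p=0.05.
P(Y=23) = C(22,4) · p^5 · (1−p)^18
= 7315 · 3.125e-07 · 0.39721 = 0.000908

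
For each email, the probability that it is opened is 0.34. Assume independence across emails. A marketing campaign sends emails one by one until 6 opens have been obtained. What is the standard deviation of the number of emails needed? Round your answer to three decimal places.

Y = total emails until the sixth success; negative binomial with r=6, p=0.34.
SD(Y) = √[r(1−p)/p²] = √(34.25606) = 5.85287

5.853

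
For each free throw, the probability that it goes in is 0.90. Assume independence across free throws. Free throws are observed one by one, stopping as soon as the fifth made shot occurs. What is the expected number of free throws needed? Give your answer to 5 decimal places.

Y = total free throws until the fifth success; negative binomial with r=5, p=0.90.
E[Y] = r / p = 5 / 0.90 = 5.5555556

5.55556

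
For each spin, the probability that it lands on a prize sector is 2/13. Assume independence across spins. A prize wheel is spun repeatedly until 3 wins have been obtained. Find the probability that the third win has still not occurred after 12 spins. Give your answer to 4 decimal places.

0.7225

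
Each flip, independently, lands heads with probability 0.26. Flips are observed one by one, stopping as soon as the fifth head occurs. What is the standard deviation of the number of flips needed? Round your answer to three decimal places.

Y = total flips until the fifth success; negative binomial with r=5, p=0.26.
SD(Y) = √[r(1−p)/p²] = √(54.73373) = 7.39822

7.398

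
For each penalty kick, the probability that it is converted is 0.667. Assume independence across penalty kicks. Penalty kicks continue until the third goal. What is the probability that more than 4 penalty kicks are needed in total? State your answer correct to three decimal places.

Needing more than 4 penalty kicks ⇔ fewer than 3 successes in the first 4. With X ~ Binomial(4, 0.667), P(Y > 4) = P(X ≤ 2).
  k=0: C(4,0)·0.667^0·0.333^4 = 0.01230
  k=1: C(4,1)·0.667^1·0.333^3 = 0.09852
  k=2: C(4,2)·0.667^2·0.333^2 = 0.29600
P(X ≤ 2) = 0.40681

0.407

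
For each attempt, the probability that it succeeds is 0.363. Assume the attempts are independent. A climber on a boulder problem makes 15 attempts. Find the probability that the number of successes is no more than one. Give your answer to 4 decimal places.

0.0110

X ~ Binomial(15, 0.363); P(X ≤ 1) = Σ C(15,k) p^k (1−p)^(15−k) over k:
  k=0: C(15,0)·0.363^0·0.637^15 = 0.001154
  k=1: C(15,1)·0.363^1·0.637^14 = 0.009862
Total = 0.011015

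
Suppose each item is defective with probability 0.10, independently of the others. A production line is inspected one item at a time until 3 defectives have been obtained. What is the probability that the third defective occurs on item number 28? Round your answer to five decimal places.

Y = trial on which the third success occurs; negative binomial, r=3, p=0.10.
P(Y=28) = C(27,2) · p^3 · (1−p)^25
= 351 · 0.001 · 0.07179 = 0.0251982

0.02520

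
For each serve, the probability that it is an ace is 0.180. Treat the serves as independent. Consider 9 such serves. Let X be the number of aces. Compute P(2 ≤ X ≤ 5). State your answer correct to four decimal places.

X ~ Binomial(9, 0.18); P(2 ≤ X ≤ 5) = Σ C(9,k) p^k (1−p)^(9−k) over k:
  k=2: C(9,2)·0.18^2·0.82^7 = 0.290767
  k=3: C(9,3)·0.18^3·0.82^6 = 0.148929
  k=4: C(9,4)·0.18^4·0.82^5 = 0.049038
  k=5: C(9,5)·0.18^5·0.82^4 = 0.010764
Total = 0.499498

0.4995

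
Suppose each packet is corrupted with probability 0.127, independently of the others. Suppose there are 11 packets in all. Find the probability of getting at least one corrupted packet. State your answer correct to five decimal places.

P(at least one) = 1 − P(none) = 1 − (1 − 0.127)^11
= 1 − 0.2244692 = 0.7755308

0.77553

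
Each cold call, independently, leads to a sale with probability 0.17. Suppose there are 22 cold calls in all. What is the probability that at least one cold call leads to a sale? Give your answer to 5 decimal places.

P(at least one) = 1 − P(none) = 1 − (1 − 0.17)^22
= 1 − 0.0165851 = 0.9834149

0.98341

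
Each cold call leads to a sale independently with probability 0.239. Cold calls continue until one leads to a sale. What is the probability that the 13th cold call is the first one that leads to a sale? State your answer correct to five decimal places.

Geometric (trials to first success), p = 0.239.
P(Y = 13) = (1−p)^12 · p = 0.037724 · 0.239 = 0.0090160

0.00902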